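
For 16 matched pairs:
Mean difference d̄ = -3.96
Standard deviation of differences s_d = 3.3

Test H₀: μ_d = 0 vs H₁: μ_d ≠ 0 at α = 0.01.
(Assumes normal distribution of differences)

Answer: t = -4.8000, reject H₀

Derivation:
df = n - 1 = 15
SE = s_d/√n = 3.3/√16 = 0.8250
t = d̄/SE = -3.96/0.8250 = -4.8000
Critical value: t_{0.005,15} = ±2.947
p-value ≈ 0.0002
Decision: reject H₀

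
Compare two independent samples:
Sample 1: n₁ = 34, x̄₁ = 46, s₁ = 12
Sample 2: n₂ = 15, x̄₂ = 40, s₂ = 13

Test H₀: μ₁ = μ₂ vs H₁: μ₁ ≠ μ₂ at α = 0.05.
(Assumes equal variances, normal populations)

Pooled variance: s²_p = [33×12² + 14×13²]/(47) = 151.4468
s_p = 12.3064
SE = s_p×√(1/n₁ + 1/n₂) = 12.3064×√(1/34 + 1/15) = 3.8146
t = (x̄₁ - x̄₂)/SE = (46 - 40)/3.8146 = 1.5729
df = 47, t-critical = ±2.012
Decision: fail to reject H₀

Answer: t = 1.5729, fail to reject H₀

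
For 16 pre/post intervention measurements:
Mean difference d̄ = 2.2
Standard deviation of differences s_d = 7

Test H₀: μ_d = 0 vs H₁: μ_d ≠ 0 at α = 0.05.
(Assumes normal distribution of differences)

df = n - 1 = 15
SE = s_d/√n = 7/√16 = 1.7500
t = d̄/SE = 2.2/1.7500 = 1.2571
Critical value: t_{0.025,15} = ±2.131
p-value ≈ 0.2279
Decision: fail to reject H₀

Answer: t = 1.2571, fail to reject H₀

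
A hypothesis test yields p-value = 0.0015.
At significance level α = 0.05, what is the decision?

Answer: reject H₀

Derivation:
Compare p-value to α:
0.0015 < 0.05
Decision: reject H₀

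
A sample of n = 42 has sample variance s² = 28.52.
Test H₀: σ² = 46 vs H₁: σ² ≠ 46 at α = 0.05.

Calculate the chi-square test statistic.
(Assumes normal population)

Answer: χ² = 25.4200, fail to reject H₀

Derivation:
df = n - 1 = 41
χ² = (n-1)s²/σ₀² = 41×28.52/46 = 25.4200
Critical values: χ²_{0.975,41} = 25.215, χ²_{0.025,41} = 60.561
Rejection region: χ² < 25.215 or χ² > 60.561
Decision: fail to reject H₀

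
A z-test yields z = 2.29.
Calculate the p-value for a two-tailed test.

For z = 2.29:
p = 2×P(Z > |2.29|) = 2×(1 - Φ(2.29)) = 0.0220

Answer: p-value ≈ 0.0220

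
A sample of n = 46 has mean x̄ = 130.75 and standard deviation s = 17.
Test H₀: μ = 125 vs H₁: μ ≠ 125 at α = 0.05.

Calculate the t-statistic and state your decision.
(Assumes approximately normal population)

df = n - 1 = 45
SE = s/√n = 17/√46 = 2.5065
t = (x̄ - μ₀)/SE = (130.75 - 125)/2.5065 = 2.2940
Critical value: t_{0.025,45} = ±2.014
p-value ≈ 0.0265
Decision: reject H₀

Answer: t = 2.2940, reject H₀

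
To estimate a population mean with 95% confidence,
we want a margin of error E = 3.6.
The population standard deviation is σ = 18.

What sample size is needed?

Answer: n = 97

Derivation:
z_0.025 = 1.960
n = (z×σ/E)² = (1.960×18/3.6)²
n = 96.0400
Round up: n = 97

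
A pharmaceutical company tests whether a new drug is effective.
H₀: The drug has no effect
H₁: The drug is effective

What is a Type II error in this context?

Answer: Failing to detect the drug's effect when it actually works

Derivation:
Type I error: rejecting H₀ when it is actually true (false positive).
Type II error: failing to reject H₀ when H₁ is actually true (false negative).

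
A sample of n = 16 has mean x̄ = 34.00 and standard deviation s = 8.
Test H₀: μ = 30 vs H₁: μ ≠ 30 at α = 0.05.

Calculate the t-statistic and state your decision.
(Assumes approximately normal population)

Answer: t = 2.0000, fail to reject H₀

Derivation:
df = n - 1 = 15
SE = s/√n = 8/√16 = 2.0000
t = (x̄ - μ₀)/SE = (34.00 - 30)/2.0000 = 2.0000
Critical value: t_{0.025,15} = ±2.131
p-value ≈ 0.0639
Decision: fail to reject H₀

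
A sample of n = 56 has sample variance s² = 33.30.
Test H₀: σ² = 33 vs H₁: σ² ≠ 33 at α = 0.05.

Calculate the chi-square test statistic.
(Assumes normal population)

df = n - 1 = 55
χ² = (n-1)s²/σ₀² = 55×33.30/33 = 55.5000
Critical values: χ²_{0.975,55} = 36.398, χ²_{0.025,55} = 77.380
Rejection region: χ² < 36.398 or χ² > 77.380
Decision: fail to reject H₀

Answer: χ² = 55.5000, fail to reject H₀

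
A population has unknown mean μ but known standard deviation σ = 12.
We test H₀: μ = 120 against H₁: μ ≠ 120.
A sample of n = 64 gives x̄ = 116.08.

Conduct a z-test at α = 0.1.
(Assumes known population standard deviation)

Standard error: SE = σ/√n = 12/√64 = 1.5000
z-statistic: z = (x̄ - μ₀)/SE = (116.08 - 120)/1.5000 = -2.6133
Critical value: ±1.645
p-value = 0.0090
Decision: reject H₀

Answer: z = -2.6133, reject H₀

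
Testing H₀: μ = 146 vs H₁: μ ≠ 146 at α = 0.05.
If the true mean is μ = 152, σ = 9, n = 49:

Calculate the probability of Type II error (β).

Answer: β ≈ 0.0034

Derivation:
SE = σ/√n = 9/√49 = 1.2857
Critical values: μ₀ ± z_0.025×SE = 146 ± 1.960×1.2857
Acceptance region: (143.4800, 148.5200)
Under H₁ (μ = 152): z_high = (148.5200 - 152)/1.2857 = -2.7067, z_low = (143.4800 - 152)/1.2857 = -6.6267
β = P(not reject | H₁) = Φ(-2.7067) - Φ(-6.6267) ≈ 0.0034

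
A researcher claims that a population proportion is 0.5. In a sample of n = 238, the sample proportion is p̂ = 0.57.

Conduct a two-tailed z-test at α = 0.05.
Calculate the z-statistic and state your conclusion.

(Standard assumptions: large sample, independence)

Answer: z = 2.1598, reject H₀

Derivation:
H₀: p = 0.5, H₁: p ≠ 0.5
Standard error: SE = √(p₀(1-p₀)/n) = √(0.5×0.5/238) = 0.032410
z-statistic: z = (p̂ - p₀)/SE = (0.57 - 0.5)/0.032410 = 2.1598
Critical value: z_0.025 = ±1.960
p-value = 0.0308
Decision: reject H₀ at α = 0.05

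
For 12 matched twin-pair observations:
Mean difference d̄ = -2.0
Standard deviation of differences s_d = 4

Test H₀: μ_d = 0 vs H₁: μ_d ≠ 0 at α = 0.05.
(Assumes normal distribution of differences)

Answer: t = -1.7321, fail to reject H₀

Derivation:
df = n - 1 = 11
SE = s_d/√n = 4/√12 = 1.1547
t = d̄/SE = -2.0/1.1547 = -1.7321
Critical value: t_{0.025,11} = ±2.201
p-value ≈ 0.1112
Decision: fail to reject H₀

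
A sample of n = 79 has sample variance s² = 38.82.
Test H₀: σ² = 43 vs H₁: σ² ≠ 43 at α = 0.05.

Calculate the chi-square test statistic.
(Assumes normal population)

df = n - 1 = 78
χ² = (n-1)s²/σ₀² = 78×38.82/43 = 70.4177
Critical values: χ²_{0.975,78} = 55.466, χ²_{0.025,78} = 104.316
Rejection region: χ² < 55.466 or χ² > 104.316
Decision: fail to reject H₀

Answer: χ² = 70.4177, fail to reject H₀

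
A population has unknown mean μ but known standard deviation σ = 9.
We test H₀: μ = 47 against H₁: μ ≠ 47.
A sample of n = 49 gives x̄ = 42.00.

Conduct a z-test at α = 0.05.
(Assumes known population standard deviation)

Standard error: SE = σ/√n = 9/√49 = 1.2857
z-statistic: z = (x̄ - μ₀)/SE = (42.00 - 47)/1.2857 = -3.8889
Critical value: ±1.960
p-value = 0.0001
Decision: reject H₀

Answer: z = -3.8889, reject H₀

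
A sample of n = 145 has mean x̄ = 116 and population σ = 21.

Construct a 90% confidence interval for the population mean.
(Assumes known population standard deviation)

Answer: (113.1311, 118.8689)

Derivation:
Confidence level: 90%, α = 0.1
z_0.05 = 1.645
SE = σ/√n = 21/√145 = 1.7440
Margin of error = 1.645 × 1.7440 = 2.8689
CI: x̄ ± margin = 116 ± 2.8689
CI: (113.1311, 118.8689)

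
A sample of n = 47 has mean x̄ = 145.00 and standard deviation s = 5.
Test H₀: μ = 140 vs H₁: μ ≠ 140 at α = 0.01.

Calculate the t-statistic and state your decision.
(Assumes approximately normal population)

df = n - 1 = 46
SE = s/√n = 5/√47 = 0.7293
t = (x̄ - μ₀)/SE = (145.00 - 140)/0.7293 = 6.8559
Critical value: t_{0.005,46} = ±2.687
p-value < 0.0001
Decision: reject H₀

Answer: t = 6.8559, reject H₀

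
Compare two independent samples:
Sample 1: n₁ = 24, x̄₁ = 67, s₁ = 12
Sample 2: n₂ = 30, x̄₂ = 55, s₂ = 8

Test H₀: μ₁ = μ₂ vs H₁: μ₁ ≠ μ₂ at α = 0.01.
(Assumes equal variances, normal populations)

Pooled variance: s²_p = [23×12² + 29×8²]/(52) = 99.3846
s_p = 9.9692
SE = s_p×√(1/n₁ + 1/n₂) = 9.9692×√(1/24 + 1/30) = 2.7302
t = (x̄₁ - x̄₂)/SE = (67 - 55)/2.7302 = 4.3953
df = 52, t-critical = ±2.674
Decision: reject H₀

Answer: t = 4.3953, reject H₀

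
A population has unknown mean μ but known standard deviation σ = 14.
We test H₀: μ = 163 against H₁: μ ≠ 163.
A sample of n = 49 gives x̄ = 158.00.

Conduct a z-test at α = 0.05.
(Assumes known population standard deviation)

Standard error: SE = σ/√n = 14/√49 = 2.0000
z-statistic: z = (x̄ - μ₀)/SE = (158.00 - 163)/2.0000 = -2.5000
Critical value: ±1.960
p-value = 0.0124
Decision: reject H₀

Answer: z = -2.5000, reject H₀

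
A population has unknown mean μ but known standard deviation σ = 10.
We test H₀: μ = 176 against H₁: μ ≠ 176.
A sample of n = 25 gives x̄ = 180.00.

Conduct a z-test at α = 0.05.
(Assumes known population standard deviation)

Answer: z = 2.0000, reject H₀

Derivation:
Standard error: SE = σ/√n = 10/√25 = 2.0000
z-statistic: z = (x̄ - μ₀)/SE = (180.00 - 176)/2.0000 = 2.0000
Critical value: ±1.960
p-value = 0.0455
Decision: reject H₀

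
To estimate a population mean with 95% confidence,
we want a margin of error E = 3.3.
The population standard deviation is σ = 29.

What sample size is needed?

z_0.025 = 1.960
n = (z×σ/E)² = (1.960×29/3.3)²
n = 296.6745
Round up: n = 297

Answer: n = 297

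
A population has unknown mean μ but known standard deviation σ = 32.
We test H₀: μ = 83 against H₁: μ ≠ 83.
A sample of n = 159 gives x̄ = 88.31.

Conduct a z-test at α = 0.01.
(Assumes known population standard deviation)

Answer: z = 2.0924, fail to reject H₀

Derivation:
Standard error: SE = σ/√n = 32/√159 = 2.5378
z-statistic: z = (x̄ - μ₀)/SE = (88.31 - 83)/2.5378 = 2.0924
Critical value: ±2.576
p-value = 0.0364
Decision: fail to reject H₀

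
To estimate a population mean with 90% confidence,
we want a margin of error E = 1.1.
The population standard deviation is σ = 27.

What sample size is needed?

Answer: n = 1631

Derivation:
z_0.05 = 1.645
n = (z×σ/E)² = (1.645×27/1.1)²
n = 1630.3242
Round up: n = 1631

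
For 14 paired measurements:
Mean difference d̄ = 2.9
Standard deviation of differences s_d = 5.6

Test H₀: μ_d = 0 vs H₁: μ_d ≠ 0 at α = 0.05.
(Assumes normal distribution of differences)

Answer: t = 1.9376, fail to reject H₀

Derivation:
df = n - 1 = 13
SE = s_d/√n = 5.6/√14 = 1.4967
t = d̄/SE = 2.9/1.4967 = 1.9376
Critical value: t_{0.025,13} = ±2.160
p-value ≈ 0.0747
Decision: fail to reject H₀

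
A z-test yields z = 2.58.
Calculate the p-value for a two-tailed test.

For z = 2.58:
p = 2×P(Z > |2.58|) = 2×(1 - Φ(2.58)) = 0.0099

Answer: p-value ≈ 0.0099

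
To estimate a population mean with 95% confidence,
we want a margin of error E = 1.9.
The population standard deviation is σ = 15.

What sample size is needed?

Answer: n = 240

Derivation:
z_0.025 = 1.960
n = (z×σ/E)² = (1.960×15/1.9)²
n = 239.4349
Round up: n = 240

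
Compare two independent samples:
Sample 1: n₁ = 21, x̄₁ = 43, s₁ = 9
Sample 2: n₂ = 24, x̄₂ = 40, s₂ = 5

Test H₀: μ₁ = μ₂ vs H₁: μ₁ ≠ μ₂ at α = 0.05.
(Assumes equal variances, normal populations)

Answer: t = 1.4052, fail to reject H₀

Derivation:
Pooled variance: s²_p = [20×9² + 23×5²]/(43) = 51.0465
s_p = 7.1447
SE = s_p×√(1/n₁ + 1/n₂) = 7.1447×√(1/21 + 1/24) = 2.1349
t = (x̄₁ - x̄₂)/SE = (43 - 40)/2.1349 = 1.4052
df = 43, t-critical = ±2.017
Decision: fail to reject H₀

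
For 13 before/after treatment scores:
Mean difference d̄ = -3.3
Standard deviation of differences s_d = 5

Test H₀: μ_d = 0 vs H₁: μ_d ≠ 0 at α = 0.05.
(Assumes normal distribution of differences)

df = n - 1 = 12
SE = s_d/√n = 5/√13 = 1.3868
t = d̄/SE = -3.3/1.3868 = -2.3796
Critical value: t_{0.025,12} = ±2.179
p-value ≈ 0.0348
Decision: reject H₀

Answer: t = -2.3796, reject H₀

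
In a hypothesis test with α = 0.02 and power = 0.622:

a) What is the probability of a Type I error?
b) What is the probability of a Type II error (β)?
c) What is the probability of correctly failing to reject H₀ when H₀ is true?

a) Type I error probability = α = 0.02
b) Power = P(reject H₀ | H₁ true) = 1 - β = 0.622, so Type II error probability = β = 1 - Power = 0.378
c) P(fail to reject H₀ | H₀ true) = 1 - α = 0.98

Answer: a) 0.02, b) 0.378, c) 0.98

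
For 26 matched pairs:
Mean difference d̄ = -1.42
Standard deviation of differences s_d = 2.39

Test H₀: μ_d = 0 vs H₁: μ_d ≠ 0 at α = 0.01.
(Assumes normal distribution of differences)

df = n - 1 = 25
SE = s_d/√n = 2.39/√26 = 0.4687
t = d̄/SE = -1.42/0.4687 = -3.0297
Critical value: t_{0.005,25} = ±2.787
p-value ≈ 0.0056
Decision: reject H₀

Answer: t = -3.0297, reject H₀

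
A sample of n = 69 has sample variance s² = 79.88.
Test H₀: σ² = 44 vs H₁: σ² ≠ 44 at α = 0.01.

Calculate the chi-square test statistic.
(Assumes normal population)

Answer: χ² = 123.4509, reject H₀

Derivation:
df = n - 1 = 68
χ² = (n-1)s²/σ₀² = 68×79.88/44 = 123.4509
Critical values: χ²_{0.995,68} = 41.713, χ²_{0.005,68} = 101.776
Rejection region: χ² < 41.713 or χ² > 101.776
Decision: reject H₀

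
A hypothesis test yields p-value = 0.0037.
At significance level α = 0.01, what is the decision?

Answer: reject H₀

Derivation:
Compare p-value to α:
0.0037 < 0.01
Decision: reject H₀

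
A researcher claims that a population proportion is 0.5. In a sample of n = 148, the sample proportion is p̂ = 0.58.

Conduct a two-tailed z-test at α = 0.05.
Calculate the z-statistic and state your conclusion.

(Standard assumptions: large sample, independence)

Answer: z = 1.9465, fail to reject H₀

Derivation:
H₀: p = 0.5, H₁: p ≠ 0.5
Standard error: SE = √(p₀(1-p₀)/n) = √(0.5×0.5/148) = 0.041100
z-statistic: z = (p̂ - p₀)/SE = (0.58 - 0.5)/0.041100 = 1.9465
Critical value: z_0.025 = ±1.960
p-value = 0.0516
Decision: fail to reject H₀ at α = 0.05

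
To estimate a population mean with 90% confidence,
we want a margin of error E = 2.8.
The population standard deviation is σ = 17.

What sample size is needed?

z_0.05 = 1.645
n = (z×σ/E)² = (1.645×17/2.8)²
n = 99.7502
Round up: n = 100

Answer: n = 100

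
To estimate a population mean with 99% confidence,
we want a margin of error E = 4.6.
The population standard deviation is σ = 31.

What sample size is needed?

z_0.005 = 2.576
n = (z×σ/E)² = (2.576×31/4.6)²
n = 301.3696
Round up: n = 302

Answer: n = 302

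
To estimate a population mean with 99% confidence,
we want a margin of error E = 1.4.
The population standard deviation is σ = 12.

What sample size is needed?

z_0.005 = 2.576
n = (z×σ/E)² = (2.576×12/1.4)²
n = 487.5264
Round up: n = 488

Answer: n = 488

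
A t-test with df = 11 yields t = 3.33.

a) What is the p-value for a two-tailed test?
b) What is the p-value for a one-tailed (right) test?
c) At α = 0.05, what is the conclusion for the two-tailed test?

Answer: a) 0.0067, b) 0.0034, c) reject H₀

Derivation:
Using t-distribution with df = 11:
a) Two-tailed: p = 2×P(T > 3.33) = 0.0067
b) One-tailed: p = P(T > 3.33) = 0.0034
c) 0.0067 < 0.05, reject H₀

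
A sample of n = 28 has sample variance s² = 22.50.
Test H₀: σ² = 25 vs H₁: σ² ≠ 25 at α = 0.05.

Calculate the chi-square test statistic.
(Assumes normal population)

df = n - 1 = 27
χ² = (n-1)s²/σ₀² = 27×22.50/25 = 24.3000
Critical values: χ²_{0.975,27} = 14.573, χ²_{0.025,27} = 43.195
Rejection region: χ² < 14.573 or χ² > 43.195
Decision: fail to reject H₀

Answer: χ² = 24.3000, fail to reject H₀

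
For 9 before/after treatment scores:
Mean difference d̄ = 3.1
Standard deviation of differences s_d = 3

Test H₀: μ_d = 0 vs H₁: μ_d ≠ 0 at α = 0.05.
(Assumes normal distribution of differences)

Answer: t = 3.1000, reject H₀

Derivation:
df = n - 1 = 8
SE = s_d/√n = 3/√9 = 1.0000
t = d̄/SE = 3.1/1.0000 = 3.1000
Critical value: t_{0.025,8} = ±2.306
p-value ≈ 0.0147
Decision: reject H₀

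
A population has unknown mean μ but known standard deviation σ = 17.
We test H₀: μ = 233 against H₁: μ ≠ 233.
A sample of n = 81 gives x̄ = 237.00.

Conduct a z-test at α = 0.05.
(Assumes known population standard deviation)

Answer: z = 2.1176, reject H₀

Derivation:
Standard error: SE = σ/√n = 17/√81 = 1.8889
z-statistic: z = (x̄ - μ₀)/SE = (237.00 - 233)/1.8889 = 2.1176
Critical value: ±1.960
p-value = 0.0342
Decision: reject H₀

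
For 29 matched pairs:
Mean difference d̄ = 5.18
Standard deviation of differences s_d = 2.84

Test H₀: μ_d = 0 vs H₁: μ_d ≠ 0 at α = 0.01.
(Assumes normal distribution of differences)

df = n - 1 = 28
SE = s_d/√n = 2.84/√29 = 0.5274
t = d̄/SE = 5.18/0.5274 = 9.8218
Critical value: t_{0.005,28} = ±2.763
p-value < 0.0001
Decision: reject H₀

Answer: t = 9.8218, reject H₀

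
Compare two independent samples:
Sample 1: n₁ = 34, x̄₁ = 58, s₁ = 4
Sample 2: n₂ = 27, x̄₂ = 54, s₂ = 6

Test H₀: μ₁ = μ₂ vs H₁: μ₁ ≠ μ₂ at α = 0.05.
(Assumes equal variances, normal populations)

Pooled variance: s²_p = [33×4² + 26×6²]/(59) = 24.8136
s_p = 4.9813
SE = s_p×√(1/n₁ + 1/n₂) = 4.9813×√(1/34 + 1/27) = 1.2841
t = (x̄₁ - x̄₂)/SE = (58 - 54)/1.2841 = 3.1150
df = 59, t-critical = ±2.001
Decision: reject H₀

Answer: t = 3.1150, reject H₀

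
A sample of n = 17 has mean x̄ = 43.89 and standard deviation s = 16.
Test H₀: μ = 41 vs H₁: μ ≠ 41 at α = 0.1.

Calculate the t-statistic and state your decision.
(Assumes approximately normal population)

Answer: t = 0.7447, fail to reject H₀

Derivation:
df = n - 1 = 16
SE = s/√n = 16/√17 = 3.8806
t = (x̄ - μ₀)/SE = (43.89 - 41)/3.8806 = 0.7447
Critical value: t_{0.05,16} = ±1.746
p-value ≈ 0.4673
Decision: fail to reject H₀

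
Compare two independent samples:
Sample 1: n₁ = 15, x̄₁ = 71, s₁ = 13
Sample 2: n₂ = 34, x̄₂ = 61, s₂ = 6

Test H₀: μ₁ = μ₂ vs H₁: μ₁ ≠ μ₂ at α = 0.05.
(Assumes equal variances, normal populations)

Pooled variance: s²_p = [14×13² + 33×6²]/(47) = 75.6170
s_p = 8.6958
SE = s_p×√(1/n₁ + 1/n₂) = 8.6958×√(1/15 + 1/34) = 2.6954
t = (x̄₁ - x̄₂)/SE = (71 - 61)/2.6954 = 3.7100
df = 47, t-critical = ±2.012
Decision: reject H₀

Answer: t = 3.7100, reject H₀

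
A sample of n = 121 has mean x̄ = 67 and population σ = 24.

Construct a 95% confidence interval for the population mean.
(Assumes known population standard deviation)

Confidence level: 95%, α = 0.05
z_0.025 = 1.960
SE = σ/√n = 24/√121 = 2.1818
Margin of error = 1.960 × 2.1818 = 4.2763
CI: x̄ ± margin = 67 ± 4.2763
CI: (62.7237, 71.2763)

Answer: (62.7237, 71.2763)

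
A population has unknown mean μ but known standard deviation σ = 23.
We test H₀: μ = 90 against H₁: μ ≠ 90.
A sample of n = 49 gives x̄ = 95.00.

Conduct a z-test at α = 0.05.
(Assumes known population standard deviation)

Standard error: SE = σ/√n = 23/√49 = 3.2857
z-statistic: z = (x̄ - μ₀)/SE = (95.00 - 90)/3.2857 = 1.5217
Critical value: ±1.960
p-value = 0.1281
Decision: fail to reject H₀

Answer: z = 1.5217, fail to reject H₀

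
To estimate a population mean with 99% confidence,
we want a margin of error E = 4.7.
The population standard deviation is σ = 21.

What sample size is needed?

z_0.005 = 2.576
n = (z×σ/E)² = (2.576×21/4.7)²
n = 132.4752
Round up: n = 133

Answer: n = 133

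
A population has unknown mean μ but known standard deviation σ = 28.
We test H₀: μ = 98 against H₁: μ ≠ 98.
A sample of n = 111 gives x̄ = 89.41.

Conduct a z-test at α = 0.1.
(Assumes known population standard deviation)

Answer: z = -3.2322, reject H₀

Derivation:
Standard error: SE = σ/√n = 28/√111 = 2.6576
z-statistic: z = (x̄ - μ₀)/SE = (89.41 - 98)/2.6576 = -3.2322
Critical value: ±1.645
p-value = 0.0012
Decision: reject H₀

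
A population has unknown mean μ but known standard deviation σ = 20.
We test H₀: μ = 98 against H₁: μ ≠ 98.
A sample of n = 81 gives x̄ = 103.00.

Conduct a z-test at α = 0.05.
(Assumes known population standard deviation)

Answer: z = 2.2500, reject H₀

Derivation:
Standard error: SE = σ/√n = 20/√81 = 2.2222
z-statistic: z = (x̄ - μ₀)/SE = (103.00 - 98)/2.2222 = 2.2500
Critical value: ±1.960
p-value = 0.0244
Decision: reject H₀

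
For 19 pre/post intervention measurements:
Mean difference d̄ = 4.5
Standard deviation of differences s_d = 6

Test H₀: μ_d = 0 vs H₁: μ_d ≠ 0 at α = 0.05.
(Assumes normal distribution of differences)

Answer: t = 3.2692, reject H₀

Derivation:
df = n - 1 = 18
SE = s_d/√n = 6/√19 = 1.3765
t = d̄/SE = 4.5/1.3765 = 3.2692
Critical value: t_{0.025,18} = ±2.101
p-value ≈ 0.0043
Decision: reject H₀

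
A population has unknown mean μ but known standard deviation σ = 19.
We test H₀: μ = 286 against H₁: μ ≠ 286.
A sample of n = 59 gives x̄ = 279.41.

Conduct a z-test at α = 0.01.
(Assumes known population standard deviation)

Standard error: SE = σ/√n = 19/√59 = 2.4736
z-statistic: z = (x̄ - μ₀)/SE = (279.41 - 286)/2.4736 = -2.6641
Critical value: ±2.576
p-value = 0.0077
Decision: reject H₀

Answer: z = -2.6641, reject H₀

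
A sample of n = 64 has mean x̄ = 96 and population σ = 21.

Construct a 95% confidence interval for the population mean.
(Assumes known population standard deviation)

Confidence level: 95%, α = 0.05
z_0.025 = 1.960
SE = σ/√n = 21/√64 = 2.6250
Margin of error = 1.960 × 2.6250 = 5.1450
CI: x̄ ± margin = 96 ± 5.1450
CI: (90.8550, 101.1450)

Answer: (90.8550, 101.1450)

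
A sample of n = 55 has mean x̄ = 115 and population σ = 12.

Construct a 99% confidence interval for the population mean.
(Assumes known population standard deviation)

Confidence level: 99%, α = 0.01
z_0.005 = 2.576
SE = σ/√n = 12/√55 = 1.6181
Margin of error = 2.576 × 1.6181 = 4.1682
CI: x̄ ± margin = 115 ± 4.1682
CI: (110.8318, 119.1682)

Answer: (110.8318, 119.1682)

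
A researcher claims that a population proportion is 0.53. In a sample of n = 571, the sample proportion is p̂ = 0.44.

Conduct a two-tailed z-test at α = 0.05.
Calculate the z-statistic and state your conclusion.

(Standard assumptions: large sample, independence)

Answer: z = -4.3089, reject H₀

Derivation:
H₀: p = 0.53, H₁: p ≠ 0.53
Standard error: SE = √(p₀(1-p₀)/n) = √(0.53×0.47/571) = 0.020887
z-statistic: z = (p̂ - p₀)/SE = (0.44 - 0.53)/0.020887 = -4.3089
Critical value: z_0.025 = ±1.960
p-value < 0.0001
Decision: reject H₀ at α = 0.05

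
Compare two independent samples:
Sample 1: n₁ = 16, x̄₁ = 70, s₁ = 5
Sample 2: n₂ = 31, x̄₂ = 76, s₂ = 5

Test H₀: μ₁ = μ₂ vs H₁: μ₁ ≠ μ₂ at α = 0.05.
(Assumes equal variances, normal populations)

Answer: t = -3.8984, reject H₀

Derivation:
Pooled variance: s²_p = [15×5² + 30×5²]/(45) = 25.0000
s_p = 5.0000
SE = s_p×√(1/n₁ + 1/n₂) = 5.0000×√(1/16 + 1/31) = 1.5391
t = (x̄₁ - x̄₂)/SE = (70 - 76)/1.5391 = -3.8984
df = 45, t-critical = ±2.014
Decision: reject H₀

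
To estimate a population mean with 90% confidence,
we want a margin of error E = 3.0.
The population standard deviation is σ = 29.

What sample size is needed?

Answer: n = 253

Derivation:
z_0.05 = 1.645
n = (z×σ/E)² = (1.645×29/3.0)²
n = 252.8630
Round up: n = 253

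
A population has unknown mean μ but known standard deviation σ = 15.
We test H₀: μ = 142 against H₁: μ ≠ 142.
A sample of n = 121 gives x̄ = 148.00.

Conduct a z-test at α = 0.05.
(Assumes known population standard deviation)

Answer: z = 4.4001, reject H₀

Derivation:
Standard error: SE = σ/√n = 15/√121 = 1.3636
z-statistic: z = (x̄ - μ₀)/SE = (148.00 - 142)/1.3636 = 4.4001
Critical value: ±1.960
p-value < 0.0001
Decision: reject H₀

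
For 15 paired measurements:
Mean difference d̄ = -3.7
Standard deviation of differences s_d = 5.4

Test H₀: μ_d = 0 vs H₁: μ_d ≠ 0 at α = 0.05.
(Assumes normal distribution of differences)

df = n - 1 = 14
SE = s_d/√n = 5.4/√15 = 1.3943
t = d̄/SE = -3.7/1.3943 = -2.6537
Critical value: t_{0.025,14} = ±2.145
p-value ≈ 0.0189
Decision: reject H₀

Answer: t = -2.6537, reject H₀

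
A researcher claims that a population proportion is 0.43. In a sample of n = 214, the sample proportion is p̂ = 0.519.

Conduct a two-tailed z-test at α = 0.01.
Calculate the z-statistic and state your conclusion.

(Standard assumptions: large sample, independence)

H₀: p = 0.43, H₁: p ≠ 0.43
Standard error: SE = √(p₀(1-p₀)/n) = √(0.43×0.57/214) = 0.033843
z-statistic: z = (p̂ - p₀)/SE = (0.519 - 0.43)/0.033843 = 2.6298
Critical value: z_0.005 = ±2.576
p-value = 0.0085
Decision: reject H₀ at α = 0.01

Answer: z = 2.6298, reject H₀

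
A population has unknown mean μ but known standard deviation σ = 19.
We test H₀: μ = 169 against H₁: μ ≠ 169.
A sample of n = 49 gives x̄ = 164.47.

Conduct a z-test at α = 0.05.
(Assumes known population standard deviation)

Answer: z = -1.6689, fail to reject H₀

Derivation:
Standard error: SE = σ/√n = 19/√49 = 2.7143
z-statistic: z = (x̄ - μ₀)/SE = (164.47 - 169)/2.7143 = -1.6689
Critical value: ±1.960
p-value = 0.0951
Decision: fail to reject H₀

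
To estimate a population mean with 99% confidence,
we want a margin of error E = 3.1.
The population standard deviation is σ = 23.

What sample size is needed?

z_0.005 = 2.576
n = (z×σ/E)² = (2.576×23/3.1)²
n = 365.2784
Round up: n = 366

Answer: n = 366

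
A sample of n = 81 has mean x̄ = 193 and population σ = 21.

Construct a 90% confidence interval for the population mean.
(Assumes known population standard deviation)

Answer: (189.1617, 196.8383)

Derivation:
Confidence level: 90%, α = 0.1
z_0.05 = 1.645
SE = σ/√n = 21/√81 = 2.3333
Margin of error = 1.645 × 2.3333 = 3.8383
CI: x̄ ± margin = 193 ± 3.8383
CI: (189.1617, 196.8383)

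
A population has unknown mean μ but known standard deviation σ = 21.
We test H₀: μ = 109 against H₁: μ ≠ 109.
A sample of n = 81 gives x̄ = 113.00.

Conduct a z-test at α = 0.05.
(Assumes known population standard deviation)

Standard error: SE = σ/√n = 21/√81 = 2.3333
z-statistic: z = (x̄ - μ₀)/SE = (113.00 - 109)/2.3333 = 1.7143
Critical value: ±1.960
p-value = 0.0865
Decision: fail to reject H₀

Answer: z = 1.7143, fail to reject H₀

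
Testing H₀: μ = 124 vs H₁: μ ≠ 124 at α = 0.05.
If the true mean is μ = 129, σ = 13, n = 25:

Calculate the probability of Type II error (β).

SE = σ/√n = 13/√25 = 2.6000
Critical values: μ₀ ± z_0.025×SE = 124 ± 1.960×2.6000
Acceptance region: (118.9040, 129.0960)
Under H₁ (μ = 129): z_high = (129.0960 - 129)/2.6000 = 0.0369, z_low = (118.9040 - 129)/2.6000 = -3.8831
β = P(not reject | H₁) = Φ(0.0369) - Φ(-3.8831) ≈ 0.5147

Answer: β ≈ 0.5147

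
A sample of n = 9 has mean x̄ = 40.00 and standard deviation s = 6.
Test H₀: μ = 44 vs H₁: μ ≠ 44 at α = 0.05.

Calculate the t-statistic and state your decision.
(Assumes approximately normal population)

Answer: t = -2.0000, fail to reject H₀

Derivation:
df = n - 1 = 8
SE = s/√n = 6/√9 = 2.0000
t = (x̄ - μ₀)/SE = (40.00 - 44)/2.0000 = -2.0000
Critical value: t_{0.025,8} = ±2.306
p-value ≈ 0.0805
Decision: fail to reject H₀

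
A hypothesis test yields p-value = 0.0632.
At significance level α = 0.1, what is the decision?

Answer: reject H₀

Derivation:
Compare p-value to α:
0.0632 < 0.1
Decision: reject H₀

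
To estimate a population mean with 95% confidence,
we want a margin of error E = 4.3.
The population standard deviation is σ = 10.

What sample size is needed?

Answer: n = 21

Derivation:
z_0.025 = 1.960
n = (z×σ/E)² = (1.960×10/4.3)²
n = 20.7766
Round up: n = 21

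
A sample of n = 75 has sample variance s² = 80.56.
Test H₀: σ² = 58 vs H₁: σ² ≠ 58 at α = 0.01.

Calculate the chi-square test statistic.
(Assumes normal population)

Answer: χ² = 102.7834, fail to reject H₀

Derivation:
df = n - 1 = 74
χ² = (n-1)s²/σ₀² = 74×80.56/58 = 102.7834
Critical values: χ²_{0.995,74} = 46.417, χ²_{0.005,74} = 109.074
Rejection region: χ² < 46.417 or χ² > 109.074
Decision: fail to reject H₀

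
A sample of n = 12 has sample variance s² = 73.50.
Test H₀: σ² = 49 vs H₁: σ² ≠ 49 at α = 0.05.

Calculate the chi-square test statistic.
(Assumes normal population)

df = n - 1 = 11
χ² = (n-1)s²/σ₀² = 11×73.50/49 = 16.5000
Critical values: χ²_{0.975,11} = 3.816, χ²_{0.025,11} = 21.920
Rejection region: χ² < 3.816 or χ² > 21.920
Decision: fail to reject H₀

Answer: χ² = 16.5000, fail to reject H₀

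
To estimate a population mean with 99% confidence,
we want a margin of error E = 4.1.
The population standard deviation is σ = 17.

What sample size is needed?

z_0.005 = 2.576
n = (z×σ/E)² = (2.576×17/4.1)²
n = 114.0832
Round up: n = 115

Answer: n = 115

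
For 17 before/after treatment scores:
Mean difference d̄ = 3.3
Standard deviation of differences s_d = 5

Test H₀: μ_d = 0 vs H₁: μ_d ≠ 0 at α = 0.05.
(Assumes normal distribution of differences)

df = n - 1 = 16
SE = s_d/√n = 5/√17 = 1.2127
t = d̄/SE = 3.3/1.2127 = 2.7212
Critical value: t_{0.025,16} = ±2.120
p-value ≈ 0.0151
Decision: reject H₀

Answer: t = 2.7212, reject H₀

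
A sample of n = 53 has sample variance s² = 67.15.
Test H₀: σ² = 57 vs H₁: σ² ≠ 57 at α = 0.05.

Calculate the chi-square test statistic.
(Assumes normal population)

Answer: χ² = 61.2596, fail to reject H₀

Derivation:
df = n - 1 = 52
χ² = (n-1)s²/σ₀² = 52×67.15/57 = 61.2596
Critical values: χ²_{0.975,52} = 33.968, χ²_{0.025,52} = 73.810
Rejection region: χ² < 33.968 or χ² > 73.810
Decision: fail to reject H₀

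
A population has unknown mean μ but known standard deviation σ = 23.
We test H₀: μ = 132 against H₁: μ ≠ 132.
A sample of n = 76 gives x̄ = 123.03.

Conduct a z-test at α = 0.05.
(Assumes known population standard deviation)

Standard error: SE = σ/√n = 23/√76 = 2.6383
z-statistic: z = (x̄ - μ₀)/SE = (123.03 - 132)/2.6383 = -3.3999
Critical value: ±1.960
p-value = 0.0007
Decision: reject H₀

Answer: z = -3.3999, reject H₀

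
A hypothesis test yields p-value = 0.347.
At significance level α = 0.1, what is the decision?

Compare p-value to α:
0.347 ≥ 0.1
Decision: fail to reject H₀

Answer: fail to reject H₀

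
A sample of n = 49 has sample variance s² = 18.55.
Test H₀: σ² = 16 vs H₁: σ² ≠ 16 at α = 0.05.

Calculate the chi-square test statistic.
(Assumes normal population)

Answer: χ² = 55.6500, fail to reject H₀

Derivation:
df = n - 1 = 48
χ² = (n-1)s²/σ₀² = 48×18.55/16 = 55.6500
Critical values: χ²_{0.975,48} = 30.755, χ²_{0.025,48} = 69.023
Rejection region: χ² < 30.755 or χ² > 69.023
Decision: fail to reject H₀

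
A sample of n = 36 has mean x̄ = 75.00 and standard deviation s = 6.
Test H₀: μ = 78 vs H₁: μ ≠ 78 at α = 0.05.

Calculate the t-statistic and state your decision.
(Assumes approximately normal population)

Answer: t = -3.0000, reject H₀

Derivation:
df = n - 1 = 35
SE = s/√n = 6/√36 = 1.0000
t = (x̄ - μ₀)/SE = (75.00 - 78)/1.0000 = -3.0000
Critical value: t_{0.025,35} = ±2.030
p-value ≈ 0.0049
Decision: reject H₀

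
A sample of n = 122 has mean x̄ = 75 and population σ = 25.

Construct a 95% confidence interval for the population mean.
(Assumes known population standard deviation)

Confidence level: 95%, α = 0.05
z_0.025 = 1.960
SE = σ/√n = 25/√122 = 2.2634
Margin of error = 1.960 × 2.2634 = 4.4363
CI: x̄ ± margin = 75 ± 4.4363
CI: (70.5637, 79.4363)

Answer: (70.5637, 79.4363)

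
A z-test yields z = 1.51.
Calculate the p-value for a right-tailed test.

For z = 1.51:
p = P(Z > 1.51) = 1 - Φ(1.51) = 0.0655

Answer: p-value ≈ 0.0655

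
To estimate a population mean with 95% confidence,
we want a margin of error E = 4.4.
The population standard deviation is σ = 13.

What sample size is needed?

z_0.025 = 1.960
n = (z×σ/E)² = (1.960×13/4.4)²
n = 33.5346
Round up: n = 34

Answer: n = 34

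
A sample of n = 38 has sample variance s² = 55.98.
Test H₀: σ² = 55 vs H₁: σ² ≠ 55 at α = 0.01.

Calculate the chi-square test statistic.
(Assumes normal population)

df = n - 1 = 37
χ² = (n-1)s²/σ₀² = 37×55.98/55 = 37.6593
Critical values: χ²_{0.995,37} = 18.586, χ²_{0.005,37} = 62.883
Rejection region: χ² < 18.586 or χ² > 62.883
Decision: fail to reject H₀

Answer: χ² = 37.6593, fail to reject H₀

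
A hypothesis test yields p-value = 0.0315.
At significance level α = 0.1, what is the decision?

Answer: reject H₀

Derivation:
Compare p-value to α:
0.0315 < 0.1
Decision: reject H₀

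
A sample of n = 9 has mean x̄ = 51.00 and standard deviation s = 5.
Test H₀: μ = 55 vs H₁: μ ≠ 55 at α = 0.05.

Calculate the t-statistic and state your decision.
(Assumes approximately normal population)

df = n - 1 = 8
SE = s/√n = 5/√9 = 1.6667
t = (x̄ - μ₀)/SE = (51.00 - 55)/1.6667 = -2.4000
Critical value: t_{0.025,8} = ±2.306
p-value ≈ 0.0432
Decision: reject H₀

Answer: t = -2.4000, reject H₀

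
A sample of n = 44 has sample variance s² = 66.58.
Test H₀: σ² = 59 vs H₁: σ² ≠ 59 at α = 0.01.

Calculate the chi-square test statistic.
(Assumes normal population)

Answer: χ² = 48.5244, fail to reject H₀

Derivation:
df = n - 1 = 43
χ² = (n-1)s²/σ₀² = 43×66.58/59 = 48.5244
Critical values: χ²_{0.995,43} = 22.859, χ²_{0.005,43} = 70.616
Rejection region: χ² < 22.859 or χ² > 70.616
Decision: fail to reject H₀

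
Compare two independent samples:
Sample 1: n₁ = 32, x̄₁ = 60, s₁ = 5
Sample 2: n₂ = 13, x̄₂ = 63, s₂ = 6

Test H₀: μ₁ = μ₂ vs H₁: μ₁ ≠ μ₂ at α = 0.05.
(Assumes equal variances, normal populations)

Pooled variance: s²_p = [31×5² + 12×6²]/(43) = 28.0698
s_p = 5.2981
SE = s_p×√(1/n₁ + 1/n₂) = 5.2981×√(1/32 + 1/13) = 1.7425
t = (x̄₁ - x̄₂)/SE = (60 - 63)/1.7425 = -1.7217
df = 43, t-critical = ±2.017
Decision: fail to reject H₀

Answer: t = -1.7217, fail to reject H₀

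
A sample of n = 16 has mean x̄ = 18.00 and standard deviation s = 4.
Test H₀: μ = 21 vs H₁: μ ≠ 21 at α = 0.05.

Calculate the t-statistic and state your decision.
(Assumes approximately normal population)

df = n - 1 = 15
SE = s/√n = 4/√16 = 1.0000
t = (x̄ - μ₀)/SE = (18.00 - 21)/1.0000 = -3.0000
Critical value: t_{0.025,15} = ±2.131
p-value ≈ 0.0090
Decision: reject H₀

Answer: t = -3.0000, reject H₀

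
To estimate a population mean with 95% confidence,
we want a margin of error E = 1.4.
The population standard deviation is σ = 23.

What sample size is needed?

z_0.025 = 1.960
n = (z×σ/E)² = (1.960×23/1.4)²
n = 1036.8400
Round up: n = 1037

Answer: n = 1037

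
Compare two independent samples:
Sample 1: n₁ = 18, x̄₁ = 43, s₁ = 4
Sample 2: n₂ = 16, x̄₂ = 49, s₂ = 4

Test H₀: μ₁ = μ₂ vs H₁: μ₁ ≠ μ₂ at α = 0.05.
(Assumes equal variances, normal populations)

Pooled variance: s²_p = [17×4² + 15×4²]/(32) = 16.0000
s_p = 4.0000
SE = s_p×√(1/n₁ + 1/n₂) = 4.0000×√(1/18 + 1/16) = 1.3744
t = (x̄₁ - x̄₂)/SE = (43 - 49)/1.3744 = -4.3655
df = 32, t-critical = ±2.037
Decision: reject H₀

Answer: t = -4.3655, reject H₀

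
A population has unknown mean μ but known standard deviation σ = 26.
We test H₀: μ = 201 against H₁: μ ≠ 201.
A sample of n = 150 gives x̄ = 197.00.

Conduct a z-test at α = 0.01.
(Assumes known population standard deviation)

Standard error: SE = σ/√n = 26/√150 = 2.1229
z-statistic: z = (x̄ - μ₀)/SE = (197.00 - 201)/2.1229 = -1.8842
Critical value: ±2.576
p-value = 0.0595
Decision: fail to reject H₀

Answer: z = -1.8842, fail to reject H₀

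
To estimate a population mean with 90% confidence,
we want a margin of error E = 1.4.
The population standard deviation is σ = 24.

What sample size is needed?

z_0.05 = 1.645
n = (z×σ/E)² = (1.645×24/1.4)²
n = 795.2400
Round up: n = 796

Answer: n = 796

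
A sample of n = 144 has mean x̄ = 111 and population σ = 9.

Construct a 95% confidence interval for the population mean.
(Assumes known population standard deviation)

Answer: (109.5300, 112.4700)

Derivation:
Confidence level: 95%, α = 0.05
z_0.025 = 1.960
SE = σ/√n = 9/√144 = 0.7500
Margin of error = 1.960 × 0.7500 = 1.4700
CI: x̄ ± margin = 111 ± 1.4700
CI: (109.5300, 112.4700)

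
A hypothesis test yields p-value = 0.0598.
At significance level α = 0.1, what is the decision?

Compare p-value to α:
0.0598 < 0.1
Decision: reject H₀

Answer: reject H₀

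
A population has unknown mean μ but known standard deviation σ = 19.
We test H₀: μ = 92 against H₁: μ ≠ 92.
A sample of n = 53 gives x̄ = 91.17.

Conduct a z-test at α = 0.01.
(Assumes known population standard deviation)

Standard error: SE = σ/√n = 19/√53 = 2.6099
z-statistic: z = (x̄ - μ₀)/SE = (91.17 - 92)/2.6099 = -0.3180
Critical value: ±2.576
p-value = 0.7505
Decision: fail to reject H₀

Answer: z = -0.3180, fail to reject H₀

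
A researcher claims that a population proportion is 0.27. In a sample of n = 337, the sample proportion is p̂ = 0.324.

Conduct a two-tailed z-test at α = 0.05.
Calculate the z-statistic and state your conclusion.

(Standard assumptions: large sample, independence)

Answer: z = 2.2329, reject H₀

Derivation:
H₀: p = 0.27, H₁: p ≠ 0.27
Standard error: SE = √(p₀(1-p₀)/n) = √(0.27×0.73/337) = 0.024184
z-statistic: z = (p̂ - p₀)/SE = (0.324 - 0.27)/0.024184 = 2.2329
Critical value: z_0.025 = ±1.960
p-value = 0.0256
Decision: reject H₀ at α = 0.05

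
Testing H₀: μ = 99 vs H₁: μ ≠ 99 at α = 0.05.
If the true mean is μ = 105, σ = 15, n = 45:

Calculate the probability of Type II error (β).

SE = σ/√n = 15/√45 = 2.2361
Critical values: μ₀ ± z_0.025×SE = 99 ± 1.960×2.2361
Acceptance region: (94.6172, 103.3828)
Under H₁ (μ = 105): z_high = (103.3828 - 105)/2.2361 = -0.7232, z_low = (94.6172 - 105)/2.2361 = -4.6433
β = P(not reject | H₁) = Φ(-0.7232) - Φ(-4.6433) ≈ 0.2348

Answer: β ≈ 0.2348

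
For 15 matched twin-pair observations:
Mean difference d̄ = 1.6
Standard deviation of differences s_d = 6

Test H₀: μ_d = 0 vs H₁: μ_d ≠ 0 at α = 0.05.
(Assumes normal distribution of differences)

df = n - 1 = 14
SE = s_d/√n = 6/√15 = 1.5492
t = d̄/SE = 1.6/1.5492 = 1.0328
Critical value: t_{0.025,14} = ±2.145
p-value ≈ 0.3192
Decision: fail to reject H₀

Answer: t = 1.0328, fail to reject H₀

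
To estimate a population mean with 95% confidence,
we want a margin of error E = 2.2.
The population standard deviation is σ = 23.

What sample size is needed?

Answer: n = 420

Derivation:
z_0.025 = 1.960
n = (z×σ/E)² = (1.960×23/2.2)²
n = 419.8774
Round up: n = 420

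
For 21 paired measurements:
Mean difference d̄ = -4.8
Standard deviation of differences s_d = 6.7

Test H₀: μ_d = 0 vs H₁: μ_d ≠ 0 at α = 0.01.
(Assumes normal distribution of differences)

Answer: t = -3.2829, reject H₀

Derivation:
df = n - 1 = 20
SE = s_d/√n = 6.7/√21 = 1.4621
t = d̄/SE = -4.8/1.4621 = -3.2829
Critical value: t_{0.005,20} = ±2.845
p-value ≈ 0.0037
Decision: reject H₀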